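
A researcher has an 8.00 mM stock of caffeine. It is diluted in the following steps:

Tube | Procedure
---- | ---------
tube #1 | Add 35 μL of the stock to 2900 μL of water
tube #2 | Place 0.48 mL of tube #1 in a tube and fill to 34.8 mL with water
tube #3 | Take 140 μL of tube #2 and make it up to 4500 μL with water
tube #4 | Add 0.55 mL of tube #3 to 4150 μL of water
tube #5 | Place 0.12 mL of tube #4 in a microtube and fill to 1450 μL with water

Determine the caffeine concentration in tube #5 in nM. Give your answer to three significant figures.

0.396 nM

Step 1: 35 μL + 2900 μL = 2935 μL total → factor 2935/35 = 83.857
Step 2: 0.48 mL brought to 34.8 mL → factor 34.8/0.48 = 72.5
Step 3: 140 μL brought to 4500 μL → factor 4500/140 = 32.143
Step 4: 0.55 mL + 4150 μL = 4.7 mL total → factor 4.7/0.55 = 8.5455
Step 5: 0.12 mL brought to 1450 μL → factor 1.45/0.12 = 12.083
Overall dilution factor = 83.857 × 72.5 × 32.143 × 8.5455 × 12.083 = 2.0178 × 10^7
Final = 8.00 mM / 2.0178 × 10^7 = 3.965 × 10^-7 mM = 0.396 nM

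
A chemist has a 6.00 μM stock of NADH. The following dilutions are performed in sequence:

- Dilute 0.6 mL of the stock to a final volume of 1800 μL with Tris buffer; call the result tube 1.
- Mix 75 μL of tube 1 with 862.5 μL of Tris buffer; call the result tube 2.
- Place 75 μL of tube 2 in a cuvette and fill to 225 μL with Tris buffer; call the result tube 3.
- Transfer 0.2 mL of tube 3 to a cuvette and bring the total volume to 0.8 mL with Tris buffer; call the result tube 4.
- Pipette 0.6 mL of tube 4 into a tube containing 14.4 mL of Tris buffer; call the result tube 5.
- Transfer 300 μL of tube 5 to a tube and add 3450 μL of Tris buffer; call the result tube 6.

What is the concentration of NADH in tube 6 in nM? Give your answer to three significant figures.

0.0427 nM

Step 1: 0.6 mL brought to 1800 μL → factor 1.8/0.6 = 3
Step 2: 75 μL + 862.5 μL = 937.5 μL total → factor 937.5/75 = 12.5
Step 3: 75 μL brought to 225 μL → factor 225/75 = 3
Step 4: 0.2 mL brought to 0.8 mL → factor 0.8/0.2 = 4
Step 5: 0.6 mL + 14.4 mL = 15 mL total → factor 15/0.6 = 25
Step 6: 300 μL + 3450 μL = 3750 μL total → factor 3750/300 = 12.5
Overall dilution factor = 3 × 12.5 × 3 × 4 × 25 × 12.5 = 1.4062 × 10^5
Final = 6.00 μM / 1.4062 × 10^5 = 4.267 × 10^-5 μM = 0.0427 nM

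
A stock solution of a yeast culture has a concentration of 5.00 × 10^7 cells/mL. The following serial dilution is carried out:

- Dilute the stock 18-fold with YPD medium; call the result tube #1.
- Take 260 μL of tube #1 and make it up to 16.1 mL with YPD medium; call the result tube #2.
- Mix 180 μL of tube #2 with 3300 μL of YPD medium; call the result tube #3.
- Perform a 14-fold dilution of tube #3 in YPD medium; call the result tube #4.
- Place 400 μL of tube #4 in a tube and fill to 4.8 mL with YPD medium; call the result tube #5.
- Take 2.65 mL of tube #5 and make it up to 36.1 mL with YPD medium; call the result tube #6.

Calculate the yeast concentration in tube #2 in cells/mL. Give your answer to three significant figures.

Step 1: 18-fold → factor 18
Step 2: 260 μL brought to 16.1 mL → factor 16100/260 = 61.923
Dilution factor through tube #2 = 18 × 61.923 = 1114.6
[tube #2] = 5.00 × 10^7 cells/mL / 1114.6 = 4.49 × 10^4 cells/mL

4.49 × 10^4 cells/mL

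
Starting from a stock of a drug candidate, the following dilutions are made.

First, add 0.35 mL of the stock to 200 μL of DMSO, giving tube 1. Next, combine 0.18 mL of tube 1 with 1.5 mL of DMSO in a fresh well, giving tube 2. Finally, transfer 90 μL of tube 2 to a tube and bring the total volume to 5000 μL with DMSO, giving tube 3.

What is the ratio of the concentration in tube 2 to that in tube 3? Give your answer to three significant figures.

Step 1: 0.35 mL + 200 μL = 0.55 mL total → factor 0.55/0.35 = 1.5714
Step 2: 0.18 mL + 1.5 mL = 1.68 mL total → factor 1.68/0.18 = 9.3333
Step 3: 90 μL brought to 5000 μL → factor 5000/90 = 55.556
Dilution factor to tube 2 = 14.667; to tube 3 = 814.81
[tube 2]/[tube 3] = (factor to tube 3)/(factor to tube 2) = 814.81/14.667 = 55.6

55.6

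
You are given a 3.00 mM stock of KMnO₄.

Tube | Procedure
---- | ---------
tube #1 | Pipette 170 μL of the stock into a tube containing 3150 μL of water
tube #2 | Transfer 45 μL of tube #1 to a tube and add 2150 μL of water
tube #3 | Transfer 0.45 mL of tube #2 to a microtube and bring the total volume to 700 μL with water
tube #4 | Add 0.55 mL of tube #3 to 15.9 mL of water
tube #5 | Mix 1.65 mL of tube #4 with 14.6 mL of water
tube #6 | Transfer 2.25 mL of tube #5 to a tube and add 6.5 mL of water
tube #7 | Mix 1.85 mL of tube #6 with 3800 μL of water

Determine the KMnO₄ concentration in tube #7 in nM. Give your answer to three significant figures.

Step 1: 170 μL + 3150 μL = 3320 μL total → factor 3320/170 = 19.529
Step 2: 45 μL + 2150 μL = 2195 μL total → factor 2195/45 = 48.778
Step 3: 0.45 mL brought to 700 μL → factor 0.7/0.45 = 1.5556
Step 4: 0.55 mL + 15.9 mL = 16.45 mL total → factor 16.45/0.55 = 29.909
Step 5: 1.65 mL + 14.6 mL = 16.25 mL total → factor 16.25/1.65 = 9.8485
Step 6: 2.25 mL + 6.5 mL = 8.75 mL total → factor 8.75/2.25 = 3.8889
Step 7: 1.85 mL + 3800 μL = 5.65 mL total → factor 5.65/1.85 = 3.0541
Overall dilution factor = 19.529 × 48.778 × 1.5556 × 29.909 × 9.8485 × 3.8889 × 3.0541 = 5.1841 × 10^6
Final = 3.00 mM / 5.1841 × 10^6 = 5.787 × 10^-7 mM = 0.579 nM

0.579 nM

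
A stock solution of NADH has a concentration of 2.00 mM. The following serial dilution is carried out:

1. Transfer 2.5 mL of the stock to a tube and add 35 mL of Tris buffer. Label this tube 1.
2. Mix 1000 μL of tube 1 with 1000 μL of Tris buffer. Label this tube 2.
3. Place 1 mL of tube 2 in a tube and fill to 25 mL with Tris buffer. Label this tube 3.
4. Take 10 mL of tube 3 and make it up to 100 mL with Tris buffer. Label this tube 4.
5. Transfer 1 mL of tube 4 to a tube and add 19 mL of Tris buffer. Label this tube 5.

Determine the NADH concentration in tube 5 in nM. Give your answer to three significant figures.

13.3 nM

Step 1: 2.5 mL + 35 mL = 37.5 mL total → factor 37.5/2.5 = 15
Step 2: 1000 μL + 1000 μL = 2000 μL total → factor 2000/1000 = 2
Step 3: 1 mL brought to 25 mL → factor 25/1 = 25
Step 4: 10 mL brought to 100 mL → factor 100/10 = 10
Step 5: 1 mL + 19 mL = 20 mL total → factor 20/1 = 20
Overall dilution factor = 15 × 2 × 25 × 10 × 20 = 1.5 × 10^5
Final = 2.00 mM / 1.5 × 10^5 = 1.333 × 10^-5 mM = 13.3 nM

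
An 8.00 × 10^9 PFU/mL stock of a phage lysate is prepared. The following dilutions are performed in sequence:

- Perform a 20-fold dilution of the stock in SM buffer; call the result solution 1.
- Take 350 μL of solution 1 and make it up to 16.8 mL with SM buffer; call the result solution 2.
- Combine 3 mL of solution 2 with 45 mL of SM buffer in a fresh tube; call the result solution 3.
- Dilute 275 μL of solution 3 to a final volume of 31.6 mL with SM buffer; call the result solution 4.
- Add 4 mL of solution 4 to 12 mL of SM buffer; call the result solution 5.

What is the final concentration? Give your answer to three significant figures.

Step 1: 20-fold → factor 20
Step 2: 350 μL brought to 16.8 mL → factor 16800/350 = 48
Step 3: 3 mL + 45 mL = 48 mL total → factor 48/3 = 16
Step 4: 275 μL brought to 31.6 mL → factor 31600/275 = 114.91
Step 5: 4 mL + 12 mL = 16 mL total → factor 16/4 = 4
Overall dilution factor = 20 × 48 × 16 × 114.91 × 4 = 7.06 × 10^6
Final = 8.00 × 10^9 PFU/mL / 7.06 × 10^6 = 1.13 × 10^3 PFU/mL

1.13 × 10^3 PFU/mL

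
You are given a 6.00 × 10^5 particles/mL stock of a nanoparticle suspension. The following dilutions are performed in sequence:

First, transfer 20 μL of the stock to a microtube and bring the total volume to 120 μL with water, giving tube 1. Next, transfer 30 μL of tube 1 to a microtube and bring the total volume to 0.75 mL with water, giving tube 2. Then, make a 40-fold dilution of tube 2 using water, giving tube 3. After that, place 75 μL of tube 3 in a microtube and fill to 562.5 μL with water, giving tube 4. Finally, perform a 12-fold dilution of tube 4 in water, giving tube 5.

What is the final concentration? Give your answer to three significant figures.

Step 1: 20 μL brought to 120 μL → factor 120/20 = 6
Step 2: 30 μL brought to 0.75 mL → factor 750/30 = 25
Step 3: 40-fold → factor 40
Step 4: 75 μL brought to 562.5 μL → factor 562.5/75 = 7.5
Step 5: 12-fold → factor 12
Overall dilution factor = 6 × 25 × 40 × 7.5 × 12 = 5.4 × 10^5
Final = 6.00 × 10^5 particles/mL / 5.4 × 10^5 = 1.11 particles/mL

1.11 particles/mL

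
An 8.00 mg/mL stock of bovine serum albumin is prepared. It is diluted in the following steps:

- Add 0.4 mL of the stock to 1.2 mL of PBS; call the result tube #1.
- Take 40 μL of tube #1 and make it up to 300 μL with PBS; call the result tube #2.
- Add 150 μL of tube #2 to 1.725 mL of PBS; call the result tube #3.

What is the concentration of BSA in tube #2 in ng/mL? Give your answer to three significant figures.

Step 1: 0.4 mL + 1.2 mL = 1.6 mL total → factor 1.6/0.4 = 4
Step 2: 40 μL brought to 300 μL → factor 300/40 = 7.5
Dilution factor through tube #2 = 4 × 7.5 = 30
[tube #2] = 8.00 mg/mL / 30 = 0.2667 mg/mL = 2.67 × 10^5 ng/mL

2.67 × 10^5 ng/mL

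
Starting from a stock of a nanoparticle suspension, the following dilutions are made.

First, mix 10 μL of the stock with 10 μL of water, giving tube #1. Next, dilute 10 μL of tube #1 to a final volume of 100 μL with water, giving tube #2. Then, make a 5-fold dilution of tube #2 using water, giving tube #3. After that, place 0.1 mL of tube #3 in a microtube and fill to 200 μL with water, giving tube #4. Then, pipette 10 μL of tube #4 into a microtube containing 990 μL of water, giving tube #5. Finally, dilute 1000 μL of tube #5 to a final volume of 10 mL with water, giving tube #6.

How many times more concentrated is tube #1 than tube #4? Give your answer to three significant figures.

100

Step 1: 10 μL + 10 μL = 20 μL total → factor 20/10 = 2
Step 2: 10 μL brought to 100 μL → factor 100/10 = 10
Step 3: 5-fold → factor 5
Step 4: 0.1 mL brought to 200 μL → factor 0.2/0.1 = 2
Dilution factor to tube #1 = 2; to tube #4 = 200
[tube #1]/[tube #4] = (factor to tube #4)/(factor to tube #1) = 200/2 = 100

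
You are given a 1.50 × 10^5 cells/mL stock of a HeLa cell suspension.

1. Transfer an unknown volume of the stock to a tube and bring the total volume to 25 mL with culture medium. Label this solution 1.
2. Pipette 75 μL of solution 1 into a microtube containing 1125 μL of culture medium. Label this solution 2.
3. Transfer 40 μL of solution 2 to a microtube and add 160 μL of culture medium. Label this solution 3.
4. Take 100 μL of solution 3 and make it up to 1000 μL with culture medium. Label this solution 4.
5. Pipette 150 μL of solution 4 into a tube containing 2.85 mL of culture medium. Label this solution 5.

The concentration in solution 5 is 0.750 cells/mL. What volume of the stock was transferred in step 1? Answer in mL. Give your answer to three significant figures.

2.00 mL

Step 1: v brought to 25 mL → factor = 25 mL/v
Step 2: 75 μL + 1125 μL = 1200 μL total → factor 1200/75 = 16
Step 3: 40 μL + 160 μL = 200 μL total → factor 200/40 = 5
Step 4: 100 μL brought to 1000 μL → factor 1000/100 = 10
Step 5: 150 μL + 2.85 mL = 3000 μL total → factor 3000/150 = 20
Product of known-step factors = 16000
Overall factor = 1.50 × 10^5 cells/mL / (0.750 cells/mL) = 2 × 10^5
Step-1 factor = 2 × 10^5 / 16000 = 12.5
v = 25 mL / 12.5 = 2.00 mL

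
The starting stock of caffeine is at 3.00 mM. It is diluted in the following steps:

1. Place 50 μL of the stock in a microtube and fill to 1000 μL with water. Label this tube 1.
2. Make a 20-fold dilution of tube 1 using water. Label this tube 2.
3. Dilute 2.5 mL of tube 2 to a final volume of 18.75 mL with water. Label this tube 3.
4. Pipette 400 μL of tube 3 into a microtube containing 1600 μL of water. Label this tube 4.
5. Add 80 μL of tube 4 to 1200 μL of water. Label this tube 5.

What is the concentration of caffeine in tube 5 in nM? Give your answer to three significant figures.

Step 1: 50 μL brought to 1000 μL → factor 1000/50 = 20
Step 2: 20-fold → factor 20
Step 3: 2.5 mL brought to 18.75 mL → factor 18.75/2.5 = 7.5
Step 4: 400 μL + 1600 μL = 2000 μL total → factor 2000/400 = 5
Step 5: 80 μL + 1200 μL = 1280 μL total → factor 1280/80 = 16
Overall dilution factor = 20 × 20 × 7.5 × 5 × 16 = 2.4 × 10^5
Final = 3.00 mM / 2.4 × 10^5 = 1.250 × 10^-5 mM = 12.5 nM

12.5 nM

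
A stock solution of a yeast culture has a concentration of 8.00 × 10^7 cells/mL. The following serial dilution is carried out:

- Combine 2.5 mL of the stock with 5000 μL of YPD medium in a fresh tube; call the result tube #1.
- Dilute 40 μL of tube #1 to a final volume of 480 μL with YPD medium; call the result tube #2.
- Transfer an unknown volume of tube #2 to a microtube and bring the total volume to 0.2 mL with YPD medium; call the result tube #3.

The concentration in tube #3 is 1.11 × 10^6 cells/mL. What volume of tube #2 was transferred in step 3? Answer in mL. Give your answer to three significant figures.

Step 1: 2.5 mL + 5000 μL = 7.5 mL total → factor 7.5/2.5 = 3
Step 2: 40 μL brought to 480 μL → factor 480/40 = 12
Step 3: v brought to 0.2 mL → factor = 0.2 mL/v
Product of known-step factors = 36
Overall factor = 8.00 × 10^7 cells/mL / (1.11 × 10^6 cells/mL) = 72.072
Step-3 factor = 72.072 / 36 = 2.002
v = 0.2 mL / 2.002 = 0.0999 mL

0.0999 mL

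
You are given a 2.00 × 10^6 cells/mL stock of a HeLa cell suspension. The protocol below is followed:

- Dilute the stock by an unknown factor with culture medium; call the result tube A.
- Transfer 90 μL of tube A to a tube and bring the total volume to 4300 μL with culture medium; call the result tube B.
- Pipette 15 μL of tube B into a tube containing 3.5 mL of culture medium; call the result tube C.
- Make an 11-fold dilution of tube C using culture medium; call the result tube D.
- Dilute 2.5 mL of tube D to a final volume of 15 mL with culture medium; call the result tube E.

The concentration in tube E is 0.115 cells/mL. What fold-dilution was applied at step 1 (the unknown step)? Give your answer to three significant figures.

23.5-fold

Step 1: unknown factor x
Step 2: 90 μL brought to 4300 μL → factor 4300/90 = 47.778
Step 3: 15 μL + 3.5 mL = 3515 μL total → factor 3515/15 = 234.33
Step 4: 11-fold → factor 11
Step 5: 2.5 mL brought to 15 mL → factor 15/2.5 = 6
Product of known-step factors = 7.3893 × 10^5
Overall factor = 2.00 × 10^6 cells/mL / (0.115 cells/mL) = 1.7391 × 10^7
x = 1.7391 × 10^7 / 7.3893 × 10^5 = 23.5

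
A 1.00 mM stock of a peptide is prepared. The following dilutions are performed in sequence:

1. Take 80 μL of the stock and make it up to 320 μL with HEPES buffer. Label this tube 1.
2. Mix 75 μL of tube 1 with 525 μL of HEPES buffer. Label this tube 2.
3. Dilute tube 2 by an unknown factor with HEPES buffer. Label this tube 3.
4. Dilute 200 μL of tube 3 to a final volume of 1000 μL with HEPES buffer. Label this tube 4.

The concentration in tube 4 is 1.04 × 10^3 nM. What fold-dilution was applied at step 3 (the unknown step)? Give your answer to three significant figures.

6.01-fold

Step 1: 80 μL brought to 320 μL → factor 320/80 = 4
Step 2: 75 μL + 525 μL = 600 μL total → factor 600/75 = 8
Step 3: unknown factor x
Step 4: 200 μL brought to 1000 μL → factor 1000/200 = 5
Product of known-step factors = 160
Overall factor = 1.00 mM / (1.04 × 10^3 nM) = 961.54
x = 961.54 / 160 = 6.01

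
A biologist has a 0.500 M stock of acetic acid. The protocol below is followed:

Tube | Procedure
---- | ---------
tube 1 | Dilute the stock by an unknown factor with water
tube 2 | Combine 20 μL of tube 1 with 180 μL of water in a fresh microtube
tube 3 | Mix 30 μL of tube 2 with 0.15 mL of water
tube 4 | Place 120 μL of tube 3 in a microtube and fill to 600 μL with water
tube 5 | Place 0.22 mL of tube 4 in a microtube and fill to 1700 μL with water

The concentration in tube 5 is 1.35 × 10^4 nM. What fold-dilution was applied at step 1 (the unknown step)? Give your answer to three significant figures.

Step 1: unknown factor x
Step 2: 20 μL + 180 μL = 200 μL total → factor 200/20 = 10
Step 3: 30 μL + 0.15 mL = 180 μL total → factor 180/30 = 6
Step 4: 120 μL brought to 600 μL → factor 600/120 = 5
Step 5: 0.22 mL brought to 1700 μL → factor 1.7/0.22 = 7.7273
Product of known-step factors = 2318.2
Overall factor = 0.500 M / (1.35 × 10^4 nM) = 37037
x = 37037 / 2318.2 = 16.0

16.0-fold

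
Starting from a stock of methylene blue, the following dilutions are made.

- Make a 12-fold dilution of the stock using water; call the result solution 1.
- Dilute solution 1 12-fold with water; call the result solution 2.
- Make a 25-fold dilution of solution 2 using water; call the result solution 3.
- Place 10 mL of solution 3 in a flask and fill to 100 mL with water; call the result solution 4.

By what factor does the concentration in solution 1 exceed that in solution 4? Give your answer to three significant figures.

3.00 × 10^3

Step 1: 12-fold → factor 12
Step 2: 12-fold → factor 12
Step 3: 25-fold → factor 25
Step 4: 10 mL brought to 100 mL → factor 100/10 = 10
Dilution factor to solution 1 = 12; to solution 4 = 36000
[solution 1]/[solution 4] = (factor to solution 4)/(factor to solution 1) = 36000/12 = 3.00 × 10^3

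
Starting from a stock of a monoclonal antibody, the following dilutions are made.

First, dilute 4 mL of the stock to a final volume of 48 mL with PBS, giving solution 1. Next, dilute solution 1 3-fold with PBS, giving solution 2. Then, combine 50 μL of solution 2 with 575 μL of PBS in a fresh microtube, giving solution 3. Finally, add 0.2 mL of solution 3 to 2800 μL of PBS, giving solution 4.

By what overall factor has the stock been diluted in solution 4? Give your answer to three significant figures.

6.75 × 10^3

Step 1: 4 mL brought to 48 mL → factor 48/4 = 12
Step 2: 3-fold → factor 3
Step 3: 50 μL + 575 μL = 625 μL total → factor 625/50 = 12.5
Step 4: 0.2 mL + 2800 μL = 3 mL total → factor 3/0.2 = 15
Overall dilution factor = 12 × 3 × 12.5 × 15 = 6750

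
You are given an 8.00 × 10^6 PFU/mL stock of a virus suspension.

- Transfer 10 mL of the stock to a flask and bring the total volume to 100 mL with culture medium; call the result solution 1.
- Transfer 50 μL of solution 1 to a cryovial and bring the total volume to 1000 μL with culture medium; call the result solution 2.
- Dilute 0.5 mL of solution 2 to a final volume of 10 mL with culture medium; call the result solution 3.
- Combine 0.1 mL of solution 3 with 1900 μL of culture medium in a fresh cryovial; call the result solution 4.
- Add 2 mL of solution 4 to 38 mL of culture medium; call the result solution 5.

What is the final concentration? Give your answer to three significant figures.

5.00 PFU/mL

Step 1: 10 mL brought to 100 mL → factor 100/10 = 10
Step 2: 50 μL brought to 1000 μL → factor 1000/50 = 20
Step 3: 0.5 mL brought to 10 mL → factor 10/0.5 = 20
Step 4: 0.1 mL + 1900 μL = 2 mL total → factor 2/0.1 = 20
Step 5: 2 mL + 38 mL = 40 mL total → factor 40/2 = 20
Overall dilution factor = 10 × 20 × 20 × 20 × 20 = 1.6 × 10^6
Final = 8.00 × 10^6 PFU/mL / 1.6 × 10^6 = 5.00 PFU/mL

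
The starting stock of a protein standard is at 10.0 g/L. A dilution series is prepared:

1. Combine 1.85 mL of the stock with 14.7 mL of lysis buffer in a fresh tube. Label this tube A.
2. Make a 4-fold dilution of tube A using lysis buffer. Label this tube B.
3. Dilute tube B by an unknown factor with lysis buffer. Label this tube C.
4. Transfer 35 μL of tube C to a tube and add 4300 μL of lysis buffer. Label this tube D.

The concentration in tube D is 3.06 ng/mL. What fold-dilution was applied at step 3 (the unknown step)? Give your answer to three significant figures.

Step 1: 1.85 mL + 14.7 mL = 16.55 mL total → factor 16.55/1.85 = 8.9459
Step 2: 4-fold → factor 4
Step 3: unknown factor x
Step 4: 35 μL + 4300 μL = 4335 μL total → factor 4335/35 = 123.86
Product of known-step factors = 4432.1
Overall factor = 10.0 g/L / (3.06 ng/mL) = 3.268 × 10^6
x = 3.268 × 10^6 / 4432.1 = 737

737-fold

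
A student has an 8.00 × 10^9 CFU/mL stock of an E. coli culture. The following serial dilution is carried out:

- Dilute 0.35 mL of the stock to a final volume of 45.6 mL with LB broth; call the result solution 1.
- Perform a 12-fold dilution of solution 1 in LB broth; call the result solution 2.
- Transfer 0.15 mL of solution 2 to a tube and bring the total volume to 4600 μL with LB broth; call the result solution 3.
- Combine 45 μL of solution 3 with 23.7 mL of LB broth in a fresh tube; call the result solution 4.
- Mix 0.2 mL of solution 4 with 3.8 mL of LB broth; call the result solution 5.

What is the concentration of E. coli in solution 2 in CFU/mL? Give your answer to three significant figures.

5.12 × 10^6 CFU/mL

Step 1: 0.35 mL brought to 45.6 mL → factor 45.6/0.35 = 130.29
Step 2: 12-fold → factor 12
Dilution factor through solution 2 = 130.29 × 12 = 1563.4
[solution 2] = 8.00 × 10^9 CFU/mL / 1563.4 = 5.12 × 10^6 CFU/mL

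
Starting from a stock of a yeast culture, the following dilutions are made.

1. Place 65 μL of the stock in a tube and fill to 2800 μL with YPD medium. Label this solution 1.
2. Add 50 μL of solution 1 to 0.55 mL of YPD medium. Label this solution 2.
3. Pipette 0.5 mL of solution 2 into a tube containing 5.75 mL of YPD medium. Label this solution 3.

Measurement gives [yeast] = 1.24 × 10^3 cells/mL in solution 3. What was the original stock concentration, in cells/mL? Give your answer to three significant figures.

Step 1: 65 μL brought to 2800 μL → factor 2800/65 = 43.077
Step 2: 50 μL + 0.55 mL = 600 μL total → factor 600/50 = 12
Step 3: 0.5 mL + 5.75 mL = 6.25 mL total → factor 6.25/0.5 = 12.5
Overall dilution factor = 43.077 × 12 × 12.5 = 6461.5
Stock = 1.24 × 10^3 cells/mL × 6461.5 = 8.01 × 10^6 cells/mL

8.01 × 10^6 cells/mL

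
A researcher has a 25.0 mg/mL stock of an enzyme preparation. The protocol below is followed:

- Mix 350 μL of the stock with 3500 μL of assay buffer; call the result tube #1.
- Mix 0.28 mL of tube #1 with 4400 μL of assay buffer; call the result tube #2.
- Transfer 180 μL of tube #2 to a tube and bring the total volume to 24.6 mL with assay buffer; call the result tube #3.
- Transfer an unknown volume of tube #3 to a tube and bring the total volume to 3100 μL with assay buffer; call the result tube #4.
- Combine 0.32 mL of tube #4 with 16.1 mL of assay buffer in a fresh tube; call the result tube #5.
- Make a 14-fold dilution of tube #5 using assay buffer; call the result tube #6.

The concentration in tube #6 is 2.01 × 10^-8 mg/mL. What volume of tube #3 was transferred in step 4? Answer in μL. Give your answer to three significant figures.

45.0 μL

Step 1: 350 μL + 3500 μL = 3850 μL total → factor 3850/350 = 11
Step 2: 0.28 mL + 4400 μL = 4.68 mL total → factor 4.68/0.28 = 16.714
Step 3: 180 μL brought to 24.6 mL → factor 24600/180 = 136.67
Step 4: v brought to 3100 μL → factor = 3100 μL/v
Step 5: 0.32 mL + 16.1 mL = 16.42 mL total → factor 16.42/0.32 = 51.312
Step 6: 14-fold → factor 14
Product of known-step factors = 1.8051 × 10^7
Overall factor = 25.0 mg/mL / (2.01 × 10^-8 mg/mL) = 1.2438 × 10^9
Step-4 factor = 1.2438 × 10^9 / 1.8051 × 10^7 = 68.905
v = 3100 μL / 68.905 = 45.0 μL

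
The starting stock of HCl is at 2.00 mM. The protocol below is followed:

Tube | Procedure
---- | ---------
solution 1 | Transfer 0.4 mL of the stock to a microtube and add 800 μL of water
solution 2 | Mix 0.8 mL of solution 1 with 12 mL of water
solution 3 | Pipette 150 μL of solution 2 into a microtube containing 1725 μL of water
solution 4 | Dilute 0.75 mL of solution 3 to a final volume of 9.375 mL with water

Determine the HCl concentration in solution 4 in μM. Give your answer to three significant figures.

Step 1: 0.4 mL + 800 μL = 1.2 mL total → factor 1.2/0.4 = 3
Step 2: 0.8 mL + 12 mL = 12.8 mL total → factor 12.8/0.8 = 16
Step 3: 150 μL + 1725 μL = 1875 μL total → factor 1875/150 = 12.5
Step 4: 0.75 mL brought to 9.375 mL → factor 9.375/0.75 = 12.5
Overall dilution factor = 3 × 16 × 12.5 × 12.5 = 7500
Final = 2.00 mM / 7500 = 0.0002667 mM = 0.267 μM

0.267 μM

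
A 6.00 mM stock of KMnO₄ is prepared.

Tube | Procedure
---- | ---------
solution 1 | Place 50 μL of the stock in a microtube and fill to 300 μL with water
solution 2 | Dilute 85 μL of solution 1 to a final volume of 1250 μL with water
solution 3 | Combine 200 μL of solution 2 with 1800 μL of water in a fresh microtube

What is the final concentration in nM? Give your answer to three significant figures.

Step 1: 50 μL brought to 300 μL → factor 300/50 = 6
Step 2: 85 μL brought to 1250 μL → factor 1250/85 = 14.706
Step 3: 200 μL + 1800 μL = 2000 μL total → factor 2000/200 = 10
Overall dilution factor = 6 × 14.706 × 10 = 882.35
Final = 6.00 mM / 882.35 = 0.006800 mM = 6.80 × 10^3 nM

6.80 × 10^3 nM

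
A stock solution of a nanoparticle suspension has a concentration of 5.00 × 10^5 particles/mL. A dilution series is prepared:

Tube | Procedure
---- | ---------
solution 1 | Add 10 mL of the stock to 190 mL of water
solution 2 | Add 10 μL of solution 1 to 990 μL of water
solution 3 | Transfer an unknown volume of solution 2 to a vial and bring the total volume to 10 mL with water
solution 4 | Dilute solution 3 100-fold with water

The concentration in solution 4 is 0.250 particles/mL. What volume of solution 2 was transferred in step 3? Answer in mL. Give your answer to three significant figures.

Step 1: 10 mL + 190 mL = 200 mL total → factor 200/10 = 20
Step 2: 10 μL + 990 μL = 1000 μL total → factor 1000/10 = 100
Step 3: v brought to 10 mL → factor = 10 mL/v
Step 4: 100-fold → factor 100
Product of known-step factors = 2 × 10^5
Overall factor = 5.00 × 10^5 particles/mL / (0.250 particles/mL) = 2 × 10^6
Step-3 factor = 2 × 10^6 / 2 × 10^5 = 10
v = 10 mL / 10 = 1.00 mL

1.00 mL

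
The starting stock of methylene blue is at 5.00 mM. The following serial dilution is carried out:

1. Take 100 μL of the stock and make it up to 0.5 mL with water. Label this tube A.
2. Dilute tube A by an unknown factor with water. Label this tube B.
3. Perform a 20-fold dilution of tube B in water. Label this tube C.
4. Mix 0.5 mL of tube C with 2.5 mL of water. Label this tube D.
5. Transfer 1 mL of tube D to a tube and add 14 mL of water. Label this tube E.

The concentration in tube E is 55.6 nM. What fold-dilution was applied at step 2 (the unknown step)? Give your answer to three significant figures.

9.99-fold

Step 1: 100 μL brought to 0.5 mL → factor 500/100 = 5
Step 2: unknown factor x
Step 3: 20-fold → factor 20
Step 4: 0.5 mL + 2.5 mL = 3 mL total → factor 3/0.5 = 6
Step 5: 1 mL + 14 mL = 15 mL total → factor 15/1 = 15
Product of known-step factors = 9000
Overall factor = 5.00 mM / (55.6 nM) = 89928
x = 89928 / 9000 = 9.99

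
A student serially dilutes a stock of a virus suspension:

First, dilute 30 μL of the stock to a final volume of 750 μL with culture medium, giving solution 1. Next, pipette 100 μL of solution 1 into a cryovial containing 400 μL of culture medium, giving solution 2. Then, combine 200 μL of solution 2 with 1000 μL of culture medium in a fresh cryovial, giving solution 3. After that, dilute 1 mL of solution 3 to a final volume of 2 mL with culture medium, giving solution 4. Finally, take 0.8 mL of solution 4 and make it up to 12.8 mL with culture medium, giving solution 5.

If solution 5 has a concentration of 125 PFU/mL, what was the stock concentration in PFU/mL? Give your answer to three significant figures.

Step 1: 30 μL brought to 750 μL → factor 750/30 = 25
Step 2: 100 μL + 400 μL = 500 μL total → factor 500/100 = 5
Step 3: 200 μL + 1000 μL = 1200 μL total → factor 1200/200 = 6
Step 4: 1 mL brought to 2 mL → factor 2/1 = 2
Step 5: 0.8 mL brought to 12.8 mL → factor 12.8/0.8 = 16
Overall dilution factor = 25 × 5 × 6 × 2 × 16 = 24000
Stock = 125 PFU/mL × 24000 = 3.00 × 10^6 PFU/mL

3.00 × 10^6 PFU/mL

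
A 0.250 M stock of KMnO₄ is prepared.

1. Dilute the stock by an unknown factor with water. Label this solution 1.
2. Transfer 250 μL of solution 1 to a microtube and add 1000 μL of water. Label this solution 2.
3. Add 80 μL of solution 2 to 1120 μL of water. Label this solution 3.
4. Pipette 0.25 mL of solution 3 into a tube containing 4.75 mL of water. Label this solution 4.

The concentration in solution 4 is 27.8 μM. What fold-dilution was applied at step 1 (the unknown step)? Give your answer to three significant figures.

6.00-fold

Step 1: unknown factor x
Step 2: 250 μL + 1000 μL = 1250 μL total → factor 1250/250 = 5
Step 3: 80 μL + 1120 μL = 1200 μL total → factor 1200/80 = 15
Step 4: 0.25 mL + 4.75 mL = 5 mL total → factor 5/0.25 = 20
Product of known-step factors = 1500
Overall factor = 0.250 M / (27.8 μM) = 8992.8
x = 8992.8 / 1500 = 6.00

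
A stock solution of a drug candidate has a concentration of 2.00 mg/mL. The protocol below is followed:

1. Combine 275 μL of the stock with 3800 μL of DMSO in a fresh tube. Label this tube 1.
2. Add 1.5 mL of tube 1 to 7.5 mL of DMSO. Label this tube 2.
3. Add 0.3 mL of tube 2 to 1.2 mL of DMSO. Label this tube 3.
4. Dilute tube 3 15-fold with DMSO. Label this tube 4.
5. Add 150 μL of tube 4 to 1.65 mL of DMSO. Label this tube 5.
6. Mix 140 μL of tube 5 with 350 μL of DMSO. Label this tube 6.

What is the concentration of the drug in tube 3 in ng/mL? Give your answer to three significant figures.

Step 1: 275 μL + 3800 μL = 4075 μL total → factor 4075/275 = 14.818
Step 2: 1.5 mL + 7.5 mL = 9 mL total → factor 9/1.5 = 6
Step 3: 0.3 mL + 1.2 mL = 1.5 mL total → factor 1.5/0.3 = 5
Dilution factor through tube 3 = 14.818 × 6 × 5 = 444.55
[tube 3] = 2.00 mg/mL / 444.55 = 0.004499 mg/mL = 4.50 × 10^3 ng/mL

4.50 × 10^3 ng/mL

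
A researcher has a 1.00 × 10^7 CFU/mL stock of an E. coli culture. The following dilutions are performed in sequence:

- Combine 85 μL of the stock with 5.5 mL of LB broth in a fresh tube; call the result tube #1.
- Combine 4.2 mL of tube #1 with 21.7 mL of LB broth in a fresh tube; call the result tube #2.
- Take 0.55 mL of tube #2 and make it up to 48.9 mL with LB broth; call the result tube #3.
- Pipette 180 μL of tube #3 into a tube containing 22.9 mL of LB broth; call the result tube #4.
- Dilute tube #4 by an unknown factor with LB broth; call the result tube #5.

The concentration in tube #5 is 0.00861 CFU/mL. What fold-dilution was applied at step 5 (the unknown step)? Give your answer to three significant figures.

251-fold

Step 1: 85 μL + 5.5 mL = 5585 μL total → factor 5585/85 = 65.706
Step 2: 4.2 mL + 21.7 mL = 25.9 mL total → factor 25.9/4.2 = 6.1667
Step 3: 0.55 mL brought to 48.9 mL → factor 48.9/0.55 = 88.909
Step 4: 180 μL + 22.9 mL = 23080 μL total → factor 23080/180 = 128.22
Step 5: unknown factor x
Product of known-step factors = 4.6192 × 10^6
Overall factor = 1.00 × 10^7 CFU/mL / (0.00861 CFU/mL) = 1.1614 × 10^9
x = 1.1614 × 10^9 / 4.6192 × 10^6 = 251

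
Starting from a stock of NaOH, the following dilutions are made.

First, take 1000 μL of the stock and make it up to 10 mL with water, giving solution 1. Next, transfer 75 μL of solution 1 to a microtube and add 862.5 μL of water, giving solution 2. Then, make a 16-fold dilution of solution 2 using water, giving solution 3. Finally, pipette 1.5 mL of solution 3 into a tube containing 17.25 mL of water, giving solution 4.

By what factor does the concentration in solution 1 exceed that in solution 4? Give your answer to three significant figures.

2.50 × 10^3

Step 1: 1000 μL brought to 10 mL → factor 10000/1000 = 10
Step 2: 75 μL + 862.5 μL = 937.5 μL total → factor 937.5/75 = 12.5
Step 3: 16-fold → factor 16
Step 4: 1.5 mL + 17.25 mL = 18.75 mL total → factor 18.75/1.5 = 12.5
Dilution factor to solution 1 = 10; to solution 4 = 25000
[solution 1]/[solution 4] = (factor to solution 4)/(factor to solution 1) = 25000/10 = 2.50 × 10^3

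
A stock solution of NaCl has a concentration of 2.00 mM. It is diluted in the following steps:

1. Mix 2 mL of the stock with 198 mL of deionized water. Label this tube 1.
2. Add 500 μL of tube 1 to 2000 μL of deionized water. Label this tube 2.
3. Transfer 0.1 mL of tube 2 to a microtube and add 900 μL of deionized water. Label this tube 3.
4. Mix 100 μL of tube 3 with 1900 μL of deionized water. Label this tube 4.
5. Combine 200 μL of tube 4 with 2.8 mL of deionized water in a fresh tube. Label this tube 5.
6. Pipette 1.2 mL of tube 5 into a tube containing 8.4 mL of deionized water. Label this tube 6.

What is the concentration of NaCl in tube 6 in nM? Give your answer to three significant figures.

Step 1: 2 mL + 198 mL = 200 mL total → factor 200/2 = 100
Step 2: 500 μL + 2000 μL = 2500 μL total → factor 2500/500 = 5
Step 3: 0.1 mL + 900 μL = 1 mL total → factor 1/0.1 = 10
Step 4: 100 μL + 1900 μL = 2000 μL total → factor 2000/100 = 20
Step 5: 200 μL + 2.8 mL = 3000 μL total → factor 3000/200 = 15
Step 6: 1.2 mL + 8.4 mL = 9.6 mL total → factor 9.6/1.2 = 8
Overall dilution factor = 100 × 5 × 10 × 20 × 15 × 8 = 1.2 × 10^7
Final = 2.00 mM / 1.2 × 10^7 = 1.667 × 10^-7 mM = 0.167 nM

0.167 nM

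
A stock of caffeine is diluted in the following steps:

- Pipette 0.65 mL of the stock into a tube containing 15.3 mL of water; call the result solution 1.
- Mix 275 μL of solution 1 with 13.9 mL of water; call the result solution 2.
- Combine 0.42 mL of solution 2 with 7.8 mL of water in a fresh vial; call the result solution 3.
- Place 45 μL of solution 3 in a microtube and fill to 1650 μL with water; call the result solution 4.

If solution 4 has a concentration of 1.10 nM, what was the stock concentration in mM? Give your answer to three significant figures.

Step 1: 0.65 mL + 15.3 mL = 15.95 mL total → factor 15.95/0.65 = 24.538
Step 2: 275 μL + 13.9 mL = 14175 μL total → factor 14175/275 = 51.545
Step 3: 0.42 mL + 7.8 mL = 8.22 mL total → factor 8.22/0.42 = 19.571
Step 4: 45 μL brought to 1650 μL → factor 1650/45 = 36.667
Overall dilution factor = 24.538 × 51.545 × 19.571 × 36.667 = 9.0768 × 10^5
Stock = 1.10 nM × 9.0768 × 10^5 = 9.984 × 10^5 nM = 0.998 mM

0.998 mM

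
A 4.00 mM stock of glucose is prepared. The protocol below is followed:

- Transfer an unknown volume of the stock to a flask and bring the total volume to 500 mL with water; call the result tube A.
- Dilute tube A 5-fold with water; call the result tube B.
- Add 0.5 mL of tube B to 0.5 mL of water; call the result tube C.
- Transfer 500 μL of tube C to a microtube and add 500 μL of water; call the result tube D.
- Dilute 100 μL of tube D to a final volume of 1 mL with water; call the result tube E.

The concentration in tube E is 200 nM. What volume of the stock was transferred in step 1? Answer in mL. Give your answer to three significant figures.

5.00 mL

Step 1: v brought to 500 mL → factor = 500 mL/v
Step 2: 5-fold → factor 5
Step 3: 0.5 mL + 0.5 mL = 1 mL total → factor 1/0.5 = 2
Step 4: 500 μL + 500 μL = 1000 μL total → factor 1000/500 = 2
Step 5: 100 μL brought to 1 mL → factor 1000/100 = 10
Product of known-step factors = 200
Overall factor = 4.00 mM / (200 nM) = 20000
Step-1 factor = 20000 / 200 = 100
v = 500 mL / 100 = 5.00 mL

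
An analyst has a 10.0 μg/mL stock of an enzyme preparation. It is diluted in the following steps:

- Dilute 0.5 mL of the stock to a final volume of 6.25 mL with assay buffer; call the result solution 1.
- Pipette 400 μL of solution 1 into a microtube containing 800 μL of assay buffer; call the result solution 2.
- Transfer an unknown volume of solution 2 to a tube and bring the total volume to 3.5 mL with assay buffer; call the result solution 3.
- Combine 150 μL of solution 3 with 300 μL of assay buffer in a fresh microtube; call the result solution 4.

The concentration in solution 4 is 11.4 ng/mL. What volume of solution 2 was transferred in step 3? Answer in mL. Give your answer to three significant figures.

0.449 mL

Step 1: 0.5 mL brought to 6.25 mL → factor 6.25/0.5 = 12.5
Step 2: 400 μL + 800 μL = 1200 μL total → factor 1200/400 = 3
Step 3: v brought to 3.5 mL → factor = 3.5 mL/v
Step 4: 150 μL + 300 μL = 450 μL total → factor 450/150 = 3
Product of known-step factors = 112.5
Overall factor = 10.0 μg/mL / (11.4 ng/mL) = 877.19
Step-3 factor = 877.19 / 112.5 = 7.7973
v = 3.5 mL / 7.7973 = 0.449 mL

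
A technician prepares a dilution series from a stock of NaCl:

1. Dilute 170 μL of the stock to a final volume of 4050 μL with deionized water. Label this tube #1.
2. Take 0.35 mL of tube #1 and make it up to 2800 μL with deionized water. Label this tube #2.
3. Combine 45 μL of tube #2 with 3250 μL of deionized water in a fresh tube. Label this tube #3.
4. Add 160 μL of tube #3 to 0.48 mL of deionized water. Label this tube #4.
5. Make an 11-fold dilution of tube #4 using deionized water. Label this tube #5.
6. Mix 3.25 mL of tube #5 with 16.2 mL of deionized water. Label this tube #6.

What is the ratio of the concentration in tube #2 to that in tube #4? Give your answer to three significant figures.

293

Step 1: 170 μL brought to 4050 μL → factor 4050/170 = 23.824
Step 2: 0.35 mL brought to 2800 μL → factor 2.8/0.35 = 8
Step 3: 45 μL + 3250 μL = 3295 μL total → factor 3295/45 = 73.222
Step 4: 160 μL + 0.48 mL = 640 μL total → factor 640/160 = 4
Dilution factor to tube #2 = 190.59; to tube #4 = 55821
[tube #2]/[tube #4] = (factor to tube #4)/(factor to tube #2) = 55821/190.59 = 293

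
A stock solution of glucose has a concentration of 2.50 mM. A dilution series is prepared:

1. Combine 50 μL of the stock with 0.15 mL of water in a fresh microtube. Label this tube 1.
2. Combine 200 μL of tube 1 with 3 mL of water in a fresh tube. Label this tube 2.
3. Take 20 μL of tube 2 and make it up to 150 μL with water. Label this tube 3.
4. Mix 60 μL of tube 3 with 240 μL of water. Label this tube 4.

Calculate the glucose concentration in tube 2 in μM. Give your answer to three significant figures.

39.1 μM

Step 1: 50 μL + 0.15 mL = 200 μL total → factor 200/50 = 4
Step 2: 200 μL + 3 mL = 3200 μL total → factor 3200/200 = 16
Dilution factor through tube 2 = 4 × 16 = 64
[tube 2] = 2.50 mM / 64 = 0.03906 mM = 39.1 μM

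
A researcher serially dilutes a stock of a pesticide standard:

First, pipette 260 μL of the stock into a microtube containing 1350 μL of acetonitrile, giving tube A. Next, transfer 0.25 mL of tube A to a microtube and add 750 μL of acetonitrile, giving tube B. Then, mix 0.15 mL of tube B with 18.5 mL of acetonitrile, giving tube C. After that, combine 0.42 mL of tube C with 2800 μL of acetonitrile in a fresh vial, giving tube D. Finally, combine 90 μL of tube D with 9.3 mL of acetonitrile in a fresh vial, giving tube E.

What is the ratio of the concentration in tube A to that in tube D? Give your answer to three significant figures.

3.81 × 10^3

Step 1: 260 μL + 1350 μL = 1610 μL total → factor 1610/260 = 6.1923
Step 2: 0.25 mL + 750 μL = 1 mL total → factor 1/0.25 = 4
Step 3: 0.15 mL + 18.5 mL = 18.65 mL total → factor 18.65/0.15 = 124.33
Step 4: 0.42 mL + 2800 μL = 3.22 mL total → factor 3.22/0.42 = 7.6667
Dilution factor to tube A = 6.1923; to tube D = 23611
[tube A]/[tube D] = (factor to tube D)/(factor to tube A) = 23611/6.1923 = 3.81 × 10^3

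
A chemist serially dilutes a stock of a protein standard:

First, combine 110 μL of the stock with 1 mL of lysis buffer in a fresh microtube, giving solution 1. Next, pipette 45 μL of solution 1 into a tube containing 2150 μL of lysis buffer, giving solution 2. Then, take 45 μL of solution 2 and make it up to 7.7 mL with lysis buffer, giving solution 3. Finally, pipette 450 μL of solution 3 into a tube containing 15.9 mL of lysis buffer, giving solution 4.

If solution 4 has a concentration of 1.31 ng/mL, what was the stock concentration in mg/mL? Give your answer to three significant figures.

Step 1: 110 μL + 1 mL = 1110 μL total → factor 1110/110 = 10.091
Step 2: 45 μL + 2150 μL = 2195 μL total → factor 2195/45 = 48.778
Step 3: 45 μL brought to 7.7 mL → factor 7700/45 = 171.11
Step 4: 450 μL + 15.9 mL = 16350 μL total → factor 16350/450 = 36.333
Overall dilution factor = 10.091 × 48.778 × 171.11 × 36.333 = 3.0601 × 10^6
Stock = 1.31 ng/mL × 3.0601 × 10^6 = 4.009 × 10^6 ng/mL = 4.01 mg/mL

4.01 mg/mL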